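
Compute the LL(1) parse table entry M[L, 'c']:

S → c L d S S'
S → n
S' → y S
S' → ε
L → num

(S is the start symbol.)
Empty (error entry)

To find M[L, 'c'], we find productions for L where 'c' is in the predict set (PREDICT(N → α) = (FIRST(α) \ {ε}) ∪ (FOLLOW(N) if α ⇒* ε)).

L → num: PREDICT = { 'num' }

M[L, 'c'] is empty (no production applies)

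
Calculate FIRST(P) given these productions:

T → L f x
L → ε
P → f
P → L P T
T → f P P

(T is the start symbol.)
To compute FIRST(P), examine every production with P on the left-hand side, reading each right-hand side left to right until a non-nullable symbol is reached.

FIRST sets of the other non-terminals involved (by the same procedure, iterated to a fixed point):
  FIRST(L) = { ε }

From P → f:
  - f is a terminal: add 'f' and stop
From P → L P T:
  - L is a non-terminal: add FIRST(L) \ {ε} = { }
    L is nullable, so continue to the next symbol
  - P is the symbol being defined: contributes nothing new
    P is not nullable, so stop

Collecting: FIRST(P) = { 'f' }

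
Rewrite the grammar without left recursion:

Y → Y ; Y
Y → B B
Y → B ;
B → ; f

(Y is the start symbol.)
Y is directly left-recursive. The standard transformation for
  A → A α₁ | ... | A α_m | β₁ | ... | β_n
is
  A  → β₁ A' | ... | β_n A'
  A' → α₁ A' | ... | α_m A' | ε

Y → B B becomes Y → B B Y'
Y → B ; becomes Y → B ; Y'
Y → Y ; Y becomes Y' → ; Y Y'
Add Y' → ε

Productions for other non-terminals are unchanged:
  B → ; f

Resulting grammar:
Y → B B Y'
Y → B ; Y'
Y' → ; Y Y'
Y' → ε
B → ; f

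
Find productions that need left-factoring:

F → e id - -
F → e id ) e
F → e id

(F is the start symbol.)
Left-factoring is needed when two productions for the same non-terminal
share a common prefix on the right-hand side.

Productions for F:
  F → e id - -
  F → e id ) e
  F → e id

Found common prefix 'e id' in productions for F

Answer: Yes, F has productions with common prefix 'e id'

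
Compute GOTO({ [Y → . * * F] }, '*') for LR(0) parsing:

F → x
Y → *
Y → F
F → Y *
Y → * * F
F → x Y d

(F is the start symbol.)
GOTO(I, '*') = CLOSURE({ [A → αX.β] : [A → α.Xβ] ∈ I, X = '*' })

Items with dot before '*', with the dot advanced:
  [Y → . * * F] → [Y → * . * F]
Closure adds nothing (no advanced item has the dot before a non-terminal).

GOTO = { [Y → * . * F] }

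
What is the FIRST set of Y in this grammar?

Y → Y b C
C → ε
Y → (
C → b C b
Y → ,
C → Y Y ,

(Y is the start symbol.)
{ '(', ',' }

To compute FIRST(Y), examine every production with Y on the left-hand side, reading each right-hand side left to right until a non-nullable symbol is reached.

From Y → Y b C:
  - Y is the symbol being defined: contributes nothing new
    Y is not nullable, so stop
From Y → (:
  - '(' is a terminal: add '(' and stop
From Y → ,:
  - ',' is a terminal: add ',' and stop

Collecting: FIRST(Y) = { '(', ',' }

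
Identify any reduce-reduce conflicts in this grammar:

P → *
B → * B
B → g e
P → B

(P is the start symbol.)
A reduce-reduce conflict occurs when an LR(0) state has two complete items [A → α .] and [B → β .] — both call for a reduction, and with no lookahead the parser cannot choose between them.

Augment with P' → P and build the canonical LR(0) collection (I0 = CLOSURE({[P' → . P]}), then GOTO on every symbol after a dot until no new states appear). It has 8 states:
  I0: { [B → . * B], [B → . g e], [P → . *], [P → . B], [P' → . P] }  — shift
  I1: { [B → * . B], [B → . * B], [B → . g e], [P → * .] }  — shift, reduce
  I2: { [P → B .] }  — reduce
  I3: { [P' → P .] }  — accept
  I4: { [B → g . e] }  — shift
  I5: { [B → g e .] }  — reduce
  I6: { [B → * . B], [B → . * B], [B → . g e] }  — shift
  I7: { [B → * B .] }  — reduce

No state contains more than one complete item.

Answer: No reduce-reduce conflicts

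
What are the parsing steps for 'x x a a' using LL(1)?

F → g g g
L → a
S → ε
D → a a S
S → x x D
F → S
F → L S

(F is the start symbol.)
Stack is shown with the top on the left.

Stack    Input      Action
--------------------------
F $      x x a a $  output F → S
S $      x x a a $  output S → x x D
x x D $  x x a a $  match 'x'
x D $    x a a $    match 'x'
D $      a a $      output D → a a S
a a S $  a a $      match 'a'
a S $    a $        match 'a'
S $      $          output S → ε
$        $          accept

The string is accepted.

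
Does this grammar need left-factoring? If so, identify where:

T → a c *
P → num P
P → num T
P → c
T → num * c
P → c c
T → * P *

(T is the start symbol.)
Left-factoring is needed when two productions for the same non-terminal
share a common prefix on the right-hand side.

Productions for T:
  T → a c *
  T → num * c
  T → * P *
Productions for P:
  P → num P
  P → num T
  P → c
  P → c c

Found common prefix 'num' in productions for P
Found common prefix 'c' in productions for P

Answer: Yes, P has productions with common prefix 'num'; P has productions with common prefix 'c'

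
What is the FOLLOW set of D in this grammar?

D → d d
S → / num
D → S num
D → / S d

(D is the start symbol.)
{ $ }

To compute FOLLOW(D), find every occurrence of D on a right-hand side N → α D β: add FIRST(β) \ {ε}, and if β is empty or nullable also add FOLLOW(N). Iterate to a fixed point.

D is the start symbol, so $ ∈ FOLLOW(D).
D does not occur on any right-hand side.

Taking the union: FOLLOW(D) = { $ }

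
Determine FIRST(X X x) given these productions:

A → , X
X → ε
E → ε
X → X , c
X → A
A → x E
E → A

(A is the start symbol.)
{ ',', 'x' }

FIRST sets of the non-terminals involved (from the grammar, by fixed-point iteration):
  FIRST(X) = { ',', 'x', ε }

To compute FIRST(X X x), process the symbols left to right:
Symbol X is a non-terminal. Add FIRST(X) \ {ε} = { ',', 'x' }
X is nullable (ε ∈ FIRST(X)), continue to the next symbol.
Symbol X is a non-terminal. Add FIRST(X) \ {ε} = { ',', 'x' }
X is nullable (ε ∈ FIRST(X)), continue to the next symbol.
Symbol x is a terminal. Add 'x' and stop.
FIRST(X X x) = { ',', 'x' }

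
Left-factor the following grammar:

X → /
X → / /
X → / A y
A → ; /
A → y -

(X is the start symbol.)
X → / X'
X' → ε
X' → /
X' → A y
A → ; /
A → y -

Left-factoring transforms A → αβ₁ | αβ₂ into A → αA' and A' → β₁ | β₂
(α is the longest common prefix among the alternatives). Repeat until
no nonterminal has two alternatives with a common prefix.

Round 1: X has alternatives sharing prefix '/'. Introduce X': X → / X'
  Add: X' → ε
  Add: X' → /
  Add: X' → A y

No remaining common prefixes — done.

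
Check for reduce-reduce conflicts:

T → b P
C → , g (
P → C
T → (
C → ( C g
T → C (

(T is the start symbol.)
A reduce-reduce conflict occurs when an LR(0) state has two complete items [A → α .] and [B → β .] — both call for a reduction, and with no lookahead the parser cannot choose between them.

Augment with T' → T and build the canonical LR(0) collection (I0 = CLOSURE({[T' → . T]}), then GOTO on every symbol after a dot until no new states appear). It has 14 states:
  I0: { [C → . ( C g], [C → . , g (], [T → . (], [T → . C (], [T → . b P], [T' → . T] }  — shift
  I1: { [C → ( . C g], [C → . ( C g], [C → . , g (], [T → ( .] }  — shift, reduce
  I2: { [C → , . g (] }  — shift
  I3: { [T → C . (] }  — shift
  I4: { [T' → T .] }  — accept
  I5: { [C → . ( C g], [C → . , g (], [P → . C], [T → b . P] }  — shift
  I6: { [C → ( . C g], [C → . ( C g], [C → . , g (] }  — shift
  I7: { [P → C .] }  — reduce
  I8: { [T → b P .] }  — reduce
  I9: { [C → ( C . g] }  — shift
  I10: { [C → ( C g .] }  — reduce
  I11: { [T → C ( .] }  — reduce
  I12: { [C → , g . (] }  — shift
  I13: { [C → , g ( .] }  — reduce

No state contains more than one complete item.

Answer: No reduce-reduce conflicts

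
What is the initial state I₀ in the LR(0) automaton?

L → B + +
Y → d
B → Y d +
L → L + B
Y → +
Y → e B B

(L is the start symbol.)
First, augment the grammar with L' → L
I₀ = CLOSURE({ [L' → . L] }):
  [L' → . L] has the dot before L: add [L → . B + +], [L → . L + B]
  [L → . B + +] has the dot before B: add [B → . Y d +]
  [B → . Y d +] has the dot before Y: add [Y → . d], [Y → . +], [Y → . e B B]
No further items can be added.

I₀ = { [B → . Y d +], [L → . B + +], [L → . L + B], [L' → . L], [Y → . +], [Y → . d], [Y → . e B B] }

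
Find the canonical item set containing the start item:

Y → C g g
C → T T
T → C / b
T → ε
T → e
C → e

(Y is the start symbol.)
First, augment the grammar with Y' → Y
I₀ = CLOSURE({ [Y' → . Y] }):
  [Y' → . Y] has the dot before Y: add [Y → . C g g]
  [Y → . C g g] has the dot before C: add [C → . T T], [C → . e]
  [C → . T T] has the dot before T: add [T → . C / b], [T → .], [T → . e]
No further items can be added.

I₀ = { [C → . T T], [C → . e], [T → . C / b], [T → . e], [T → .], [Y → . C g g], [Y' → . Y] }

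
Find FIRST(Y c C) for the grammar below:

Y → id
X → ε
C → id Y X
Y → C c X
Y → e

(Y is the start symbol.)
FIRST sets of the non-terminals involved (from the grammar, by fixed-point iteration):
  FIRST(Y) = { 'e', 'id' }

To compute FIRST(Y c C), process the symbols left to right:
Symbol Y is a non-terminal. Add FIRST(Y) \ {ε} = { 'e', 'id' }
Y is not nullable (ε ∉ FIRST(Y)), so stop here.
FIRST(Y c C) = { 'e', 'id' }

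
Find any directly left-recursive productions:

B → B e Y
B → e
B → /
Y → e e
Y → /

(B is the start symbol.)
Direct left recursion occurs when N → N α for some non-terminal N (the right-hand side begins with the left-hand side itself).

B → B e Y: LEFT RECURSIVE (starts with B)
B → e: starts with e
B → /: starts with '/'
Y → e e: starts with e
Y → /: starts with '/'

The grammar has direct left recursion on: B.

Answer: Yes, B is left-recursive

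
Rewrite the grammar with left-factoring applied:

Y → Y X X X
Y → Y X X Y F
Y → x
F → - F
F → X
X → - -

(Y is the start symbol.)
Left-factoring transforms A → αβ₁ | αβ₂ into A → αA' and A' → β₁ | β₂
(α is the longest common prefix among the alternatives). Repeat until
no nonterminal has two alternatives with a common prefix.

Round 1: Y has alternatives sharing prefix 'Y X X'. Introduce Y': Y → Y X X Y'
  Add: Y' → X
  Add: Y' → Y F

No remaining common prefixes — done.

Resulting grammar:
Y → Y X X Y'
Y' → X
Y' → Y F
Y → x
F → - F
F → X
X → - -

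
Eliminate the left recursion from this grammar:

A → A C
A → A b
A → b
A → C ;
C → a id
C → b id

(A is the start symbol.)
A → b A'
A → C ; A'
A' → C A'
A' → b A'
A' → ε
C → a id
C → b id

A is directly left-recursive. The standard transformation for
  A → A α₁ | ... | A α_m | β₁ | ... | β_n
is
  A  → β₁ A' | ... | β_n A'
  A' → α₁ A' | ... | α_m A' | ε

A → b becomes A → b A'
A → C ; becomes A → C ; A'
A → A C becomes A' → C A'
A → A b becomes A' → b A'
Add A' → ε

Productions for other non-terminals are unchanged:
  C → a id
  C → b id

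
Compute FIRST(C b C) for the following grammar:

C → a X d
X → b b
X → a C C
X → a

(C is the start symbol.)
{ 'a' }

FIRST sets of the non-terminals involved (from the grammar, by fixed-point iteration):
  FIRST(C) = { 'a' }

To compute FIRST(C b C), process the symbols left to right:
Symbol C is a non-terminal. Add FIRST(C) \ {ε} = { 'a' }
C is not nullable (ε ∉ FIRST(C)), so stop here.
FIRST(C b C) = { 'a' }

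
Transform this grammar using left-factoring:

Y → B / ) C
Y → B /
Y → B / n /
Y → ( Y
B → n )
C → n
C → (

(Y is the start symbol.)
Y → B / Y'
Y' → ) C
Y' → ε
Y' → n /
Y → ( Y
B → n )
C → n
C → (

Left-factoring transforms A → αβ₁ | αβ₂ into A → αA' and A' → β₁ | β₂
(α is the longest common prefix among the alternatives). Repeat until
no nonterminal has two alternatives with a common prefix.

Round 1: Y has alternatives sharing prefix 'B /'. Introduce Y': Y → B / Y'
  Add: Y' → ) C
  Add: Y' → ε
  Add: Y' → n /

No remaining common prefixes — done.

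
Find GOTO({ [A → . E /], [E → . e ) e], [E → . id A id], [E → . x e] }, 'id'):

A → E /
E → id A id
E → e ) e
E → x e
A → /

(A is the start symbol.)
GOTO(I, 'id') = CLOSURE({ [A → αX.β] : [A → α.Xβ] ∈ I, X = 'id' })

Items with dot before 'id', with the dot advanced:
  [E → . id A id] → [E → id . A id]
Closure of the advanced items:
  [E → id . A id] has the dot before A: add [A → . E /], [A → . /]
  [A → . E /] has the dot before E: add [E → . id A id], [E → . e ) e], [E → . x e]

GOTO = { [A → . /], [A → . E /], [E → . e ) e], [E → . id A id], [E → . x e], [E → id . A id] }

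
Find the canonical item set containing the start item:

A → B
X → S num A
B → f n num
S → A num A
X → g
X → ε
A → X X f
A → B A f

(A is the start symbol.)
{ [A → . B A f], [A → . B], [A → . X X f], [A' → . A], [B → . f n num], [S → . A num A], [X → . S num A], [X → . g], [X → .] }

First, augment the grammar with A' → A
I₀ = CLOSURE({ [A' → . A] }):
  [A' → . A] has the dot before A: add [A → . B], [A → . X X f], [A → . B A f]
  [A → . B] has the dot before B: add [B → . f n num]
  [A → . X X f] has the dot before X: add [X → . S num A], [X → . g], [X → .]
  [X → . S num A] has the dot before S: add [S → . A num A]
No further items can be added.

I₀ = { [A → . B A f], [A → . B], [A → . X X f], [A' → . A], [B → . f n num], [S → . A num A], [X → . S num A], [X → . g], [X → .] }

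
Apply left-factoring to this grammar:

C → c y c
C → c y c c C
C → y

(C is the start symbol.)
C → c y c C'
C' → ε
C' → c C
C → y

Left-factoring transforms A → αβ₁ | αβ₂ into A → αA' and A' → β₁ | β₂
(α is the longest common prefix among the alternatives). Repeat until
no nonterminal has two alternatives with a common prefix.

Round 1: C has alternatives sharing prefix 'c y c'. Introduce C': C → c y c C'
  Add: C' → ε
  Add: C' → c C

No remaining common prefixes — done.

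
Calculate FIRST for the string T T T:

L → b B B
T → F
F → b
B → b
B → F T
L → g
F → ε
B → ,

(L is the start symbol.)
FIRST sets of the non-terminals involved (from the grammar, by fixed-point iteration):
  FIRST(T) = { 'b', ε }

To compute FIRST(T T T), process the symbols left to right:
Symbol T is a non-terminal. Add FIRST(T) \ {ε} = { 'b' }
T is nullable (ε ∈ FIRST(T)), continue to the next symbol.
Symbol T is a non-terminal. Add FIRST(T) \ {ε} = { 'b' }
T is nullable (ε ∈ FIRST(T)), continue to the next symbol.
Symbol T is a non-terminal. Add FIRST(T) \ {ε} = { 'b' }
T is nullable (ε ∈ FIRST(T)), continue to the next symbol.
All symbols are nullable, so ε is in the result.
FIRST(T T T) = { 'b', ε }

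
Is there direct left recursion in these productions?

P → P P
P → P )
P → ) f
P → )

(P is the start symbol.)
P → P P: LEFT RECURSIVE (starts with P)
P → P ): LEFT RECURSIVE (starts with P)
P → ) f: starts with ')'
P → ): starts with ')'

The grammar has direct left recursion on: P.

Answer: Yes, P is left-recursive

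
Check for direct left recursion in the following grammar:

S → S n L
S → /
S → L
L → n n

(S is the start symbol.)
Yes, S is left-recursive

S → S n L: LEFT RECURSIVE (starts with S)
S → /: starts with '/'
S → L: starts with L
L → n n: starts with n

The grammar has direct left recursion on: S.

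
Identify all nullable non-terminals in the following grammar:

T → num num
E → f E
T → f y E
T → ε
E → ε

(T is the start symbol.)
{ 'E', 'T' }

A non-terminal is nullable if it can derive ε (the empty string): either it has an ε-production, or it has a production whose right-hand side consists entirely of nullable non-terminals.

ε-productions: T → ε, E → ε
So T, E are immediately nullable.
Every non-terminal is now nullable.
Nullable = { 'E', 'T' }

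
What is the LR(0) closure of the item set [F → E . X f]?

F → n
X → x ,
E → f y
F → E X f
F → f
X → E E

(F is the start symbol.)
Start with: [F → E . X f]
  [F → E . X f] has the dot before X: add [X → . x ,], [X → . E E]
  [X → . E E] has the dot before E: add [E → . f y]
No further items can be added.

CLOSURE = { [E → . f y], [F → E . X f], [X → . E E], [X → . x ,] }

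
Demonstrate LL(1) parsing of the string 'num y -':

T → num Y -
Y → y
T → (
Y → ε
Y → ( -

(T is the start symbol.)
LL(1) parsing maintains a stack (initially the start symbol over $) and the input. At each step: if the stack top is a terminal, match it against the current input token; if it is a non-terminal N, replace it with the RHS of M[N, lookahead] (the unique production whose predict set contains the lookahead).

Stack is shown with the top on the left.

Stack      Input      Action
----------------------------
T $        num y - $  output T → num Y -
num Y - $  num y - $  match 'num'
Y - $      y - $      output Y → y
y - $      y - $      match 'y'
- $        - $        match '-'
$          $          accept

The string is accepted.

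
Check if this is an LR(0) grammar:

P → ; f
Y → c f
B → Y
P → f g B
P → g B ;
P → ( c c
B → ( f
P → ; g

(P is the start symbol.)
Yes, the grammar is LR(0)

Augment with P' → P and build the canonical LR(0) collection (I0 = CLOSURE({[P' → . P]}), then GOTO on every symbol after a dot until no new states appear). It has 19 states:
  I0: { [P → . ( c c], [P → . ; f], [P → . ; g], [P → . f g B], [P → . g B ;], [P' → . P] }  — shift
  I1: { [P → ( . c c] }  — shift
  I2: { [P → ; . f], [P → ; . g] }  — shift
  I3: { [P' → P .] }  — accept
  I4: { [P → f . g B] }  — shift
  I5: { [B → . ( f], [B → . Y], [P → g . B ;], [Y → . c f] }  — shift
  I6: { [B → ( . f] }  — shift
  I7: { [P → g B . ;] }  — shift
  I8: { [B → Y .] }  — reduce
  I9: { [Y → c . f] }  — shift
  I10: { [Y → c f .] }  — reduce
  I11: { [P → g B ; .] }  — reduce
  I12: { [B → ( f .] }  — reduce
  I13: { [B → . ( f], [B → . Y], [P → f g . B], [Y → . c f] }  — shift
  I14: { [P → f g B .] }  — reduce
  I15: { [P → ; f .] }  — reduce
  I16: { [P → ; g .] }  — reduce
  I17: { [P → ( c . c] }  — shift
  I18: { [P → ( c c .] }  — reduce

Every state is either a pure shift/goto state or contains exactly one complete item and nothing to shift — no conflicts. The grammar is LR(0).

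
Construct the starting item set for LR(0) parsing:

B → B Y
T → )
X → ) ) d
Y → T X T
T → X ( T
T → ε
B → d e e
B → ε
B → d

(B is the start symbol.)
First, augment the grammar with B' → B
I₀ = CLOSURE({ [B' → . B] }):
  [B' → . B] has the dot before B: add [B → . B Y], [B → . d e e], [B → .], [B → . d]
No further items can be added.

I₀ = { [B → . B Y], [B → . d e e], [B → . d], [B → .], [B' → . B] }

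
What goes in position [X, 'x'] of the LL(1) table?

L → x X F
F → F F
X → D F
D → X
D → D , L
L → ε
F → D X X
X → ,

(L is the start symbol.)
To find M[X, 'x'], we find productions for X where 'x' is in the predict set (PREDICT(N → α) = (FIRST(α) \ {ε}) ∪ (FOLLOW(N) if α ⇒* ε)).

Relevant sets:
  FIRST(D) = { ',' }

X → D F: PREDICT = { ',' }
X → ,: PREDICT = { ',' }

M[X, 'x'] is empty (no production applies)

Answer: Empty (error entry)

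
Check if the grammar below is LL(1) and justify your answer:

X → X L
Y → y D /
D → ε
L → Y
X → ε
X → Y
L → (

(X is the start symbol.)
A grammar is LL(1) if for each non-terminal N with multiple productions, the predict sets of those productions are pairwise disjoint, where PREDICT(N → α) = (FIRST(α) \ {ε}) ∪ (FOLLOW(N) if α ⇒* ε).

Relevant sets:
  FIRST(X) = { '(', 'y', ε }
  FIRST(L) = { '(', 'y' }
  FIRST(Y) = { 'y' }
  FOLLOW(X) = { $, '(', 'y' }

For X:
  PREDICT(X → X L) = { '(', 'y' }
  PREDICT(X → ε) = { $, '(', 'y' }
  PREDICT(X → Y) = { 'y' }
For L:
  PREDICT(L → Y) = { 'y' }
  PREDICT(L → '(') = { '(' }
Y, D have a single production, so nothing to check there.

Conflict found: Predict set conflict for X: { '(', 'y' }
The grammar is NOT LL(1).

Answer: No. Predict set conflict for X: { '(', 'y' }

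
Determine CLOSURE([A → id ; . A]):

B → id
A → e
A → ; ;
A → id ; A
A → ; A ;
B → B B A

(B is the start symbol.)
To compute CLOSURE, for each item [A → α.Bβ] where B is a non-terminal, add [B → .γ] for all productions B → γ; repeat for the newly added items until nothing changes.

Start with: [A → id ; . A]
  [A → id ; . A] has the dot before A: add [A → . e], [A → . ; ;], [A → . id ; A], [A → . ; A ;]
No further items can be added.

CLOSURE = { [A → . ; ;], [A → . ; A ;], [A → . e], [A → . id ; A], [A → id ; . A] }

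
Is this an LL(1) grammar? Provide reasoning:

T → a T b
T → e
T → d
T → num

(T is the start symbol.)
Yes, the grammar is LL(1).

For T:
  PREDICT(T → a T b) = { 'a' }
  PREDICT(T → e) = { 'e' }
  PREDICT(T → d) = { 'd' }
  PREDICT(T → num) = { 'num' }

All predict sets are disjoint. The grammar IS LL(1).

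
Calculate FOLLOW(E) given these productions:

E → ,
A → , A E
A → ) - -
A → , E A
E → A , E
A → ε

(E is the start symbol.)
{ $, ')', ',' }

To compute FOLLOW(E), find every occurrence of E on a right-hand side N → α E β: add FIRST(β) \ {ε}, and if β is empty or nullable also add FOLLOW(N). Iterate to a fixed point.

E is the start symbol, so $ ∈ FOLLOW(E).
In A → , A E: E is at the end, add FOLLOW(A)
In A → , E A: E is followed by A, add FIRST(A) \ {ε} = { ')', ',' }
  A is nullable, so also add FOLLOW(A)
In E → A , E: E is at the end; this adds FOLLOW(E) to itself — nothing new

The FOLLOW sets referred to above (computed the same way, to a fixed point):
  FOLLOW(A) = { ')', ',' }

Taking the union: FOLLOW(E) = { $, ')', ',' }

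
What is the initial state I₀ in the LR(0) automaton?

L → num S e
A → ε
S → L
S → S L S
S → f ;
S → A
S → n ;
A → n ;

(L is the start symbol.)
First, augment the grammar with L' → L
I₀ = CLOSURE({ [L' → . L] }):
  [L' → . L] has the dot before L: add [L → . num S e]
No further items can be added.

I₀ = { [L → . num S e], [L' → . L] }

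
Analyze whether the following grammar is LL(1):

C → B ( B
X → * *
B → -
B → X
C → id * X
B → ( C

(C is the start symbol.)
A grammar is LL(1) if for each non-terminal N with multiple productions, the predict sets of those productions are pairwise disjoint, where PREDICT(N → α) = (FIRST(α) \ {ε}) ∪ (FOLLOW(N) if α ⇒* ε).

Relevant sets:
  FIRST(B) = { '(', '*', '-' }
  FIRST(X) = { '*' }

For C:
  PREDICT(C → B '(' B) = { '(', '*', '-' }
  PREDICT(C → id '*' X) = { 'id' }
For B:
  PREDICT(B → '-') = { '-' }
  PREDICT(B → X) = { '*' }
  PREDICT(B → '(' C) = { '(' }
X has a single production, so nothing to check there.

All predict sets are disjoint. The grammar IS LL(1).

Answer: Yes, the grammar is LL(1).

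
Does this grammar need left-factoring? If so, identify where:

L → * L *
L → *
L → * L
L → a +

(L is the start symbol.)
Yes, L has productions with common prefix '*'

Left-factoring is needed when two productions for the same non-terminal
share a common prefix on the right-hand side.

Productions for L:
  L → * L *
  L → *
  L → * L
  L → a +

Found common prefix '*' in productions for L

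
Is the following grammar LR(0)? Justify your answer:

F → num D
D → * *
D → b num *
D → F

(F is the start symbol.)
Yes, the grammar is LR(0)

Augment with F' → F and build the canonical LR(0) collection (I0 = CLOSURE({[F' → . F]}), then GOTO on every symbol after a dot until no new states appear). It has 10 states:
  I0: { [F → . num D], [F' → . F] }  — shift
  I1: { [F' → F .] }  — accept
  I2: { [D → . * *], [D → . F], [D → . b num *], [F → . num D], [F → num . D] }  — shift
  I3: { [D → * . *] }  — shift
  I4: { [F → num D .] }  — reduce
  I5: { [D → F .] }  — reduce
  I6: { [D → b . num *] }  — shift
  I7: { [D → b num . *] }  — shift
  I8: { [D → b num * .] }  — reduce
  I9: { [D → * * .] }  — reduce

Every state is either a pure shift/goto state or contains exactly one complete item and nothing to shift — no conflicts. The grammar is LR(0).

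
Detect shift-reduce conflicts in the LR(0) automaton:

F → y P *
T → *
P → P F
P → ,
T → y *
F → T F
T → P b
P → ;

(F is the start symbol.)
Augment with F' → F and build the canonical LR(0) collection (I0 = CLOSURE({[F' → . F]}), then GOTO on every symbol after a dot until no new states appear). It has 14 states:
  I0: { [F → . T F], [F → . y P *], [F' → . F], [P → . ,], [P → . ;], [P → . P F], [T → . *], [T → . P b], [T → . y *] }  — shift
  I1: { [T → * .] }  — reduce
  I2: { [P → , .] }  — reduce
  I3: { [P → ; .] }  — reduce
  I4: { [F' → F .] }  — accept
  I5: { [F → . T F], [F → . y P *], [P → . ,], [P → . ;], [P → . P F], [P → P . F], [T → . *], [T → . P b], [T → . y *], [T → P . b] }  — shift
  I6: { [F → . T F], [F → . y P *], [F → T . F], [P → . ,], [P → . ;], [P → . P F], [T → . *], [T → . P b], [T → . y *] }  — shift
  I7: { [F → y . P *], [P → . ,], [P → . ;], [P → . P F], [T → y . *] }  — shift
  I8: { [T → y * .] }  — reduce
  I9: { [F → . T F], [F → . y P *], [F → y P . *], [P → . ,], [P → . ;], [P → . P F], [P → P . F], [T → . *], [T → . P b], [T → . y *] }  — shift
  I10: { [F → y P * .], [T → * .] }  — 2 reduces
  I11: { [P → P F .] }  — reduce
  I12: { [F → T F .] }  — reduce
  I13: { [T → P b .] }  — reduce

No state contains both a complete item and a shift item.

Answer: No shift-reduce conflicts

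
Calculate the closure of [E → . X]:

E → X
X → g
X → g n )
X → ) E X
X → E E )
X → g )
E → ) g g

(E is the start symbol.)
To compute CLOSURE, for each item [A → α.Bβ] where B is a non-terminal, add [B → .γ] for all productions B → γ; repeat for the newly added items until nothing changes.

Start with: [E → . X]
  [E → . X] has the dot before X: add [X → . g], [X → . g n )], [X → . ) E X], [X → . E E )], [X → . g )]
  [X → . E E )] has the dot before E: add [E → . ) g g]
No further items can be added.

CLOSURE = { [E → . ) g g], [E → . X], [X → . ) E X], [X → . E E )], [X → . g )], [X → . g n )], [X → . g] }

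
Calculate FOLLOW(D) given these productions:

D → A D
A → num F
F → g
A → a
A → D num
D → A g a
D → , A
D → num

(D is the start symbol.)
To compute FOLLOW(D), find every occurrence of D on a right-hand side N → α D β: add FIRST(β) \ {ε}, and if β is empty or nullable also add FOLLOW(N). Iterate to a fixed point.

D is the start symbol, so $ ∈ FOLLOW(D).
In D → A D: D is at the end; this adds FOLLOW(D) to itself — nothing new
In A → D num: D is followed by num, add FIRST(num) \ {ε} = { 'num' }

Taking the union: FOLLOW(D) = { $, 'num' }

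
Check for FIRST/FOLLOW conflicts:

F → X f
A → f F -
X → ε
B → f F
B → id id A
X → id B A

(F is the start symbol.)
A FIRST/FOLLOW conflict occurs when a non-terminal N has a nullable alternative N → β (β ⇒* ε) and another alternative N → α with FIRST(α) ∩ FOLLOW(N) ≠ ∅: on such a lookahead the parser cannot decide between expanding α and letting N vanish via β.

Nullable non-terminals: X.

X: nullable alternative(s) X → ε; FOLLOW(X) = { 'f' }
  X → ε: FIRST \ {ε} = { } — this is the only nullable alternative, skip
  X → id B A: FIRST \ {ε} = { 'id' } — disjoint from FOLLOW(X)

A, B, F have no nullable alternative, so no FIRST/FOLLOW check is needed there.

No FIRST/FOLLOW conflicts found.

Answer: No FIRST/FOLLOW conflicts.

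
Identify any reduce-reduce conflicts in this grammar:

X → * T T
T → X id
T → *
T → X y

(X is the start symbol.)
A reduce-reduce conflict occurs when an LR(0) state has two complete items [A → α .] and [B → β .] — both call for a reduction, and with no lookahead the parser cannot choose between them.

Augment with X' → X and build the canonical LR(0) collection (I0 = CLOSURE({[X' → . X]}), then GOTO on every symbol after a dot until no new states appear). It has 9 states:
  I0: { [X → . * T T], [X' → . X] }  — shift
  I1: { [T → . *], [T → . X id], [T → . X y], [X → * . T T], [X → . * T T] }  — shift
  I2: { [X' → X .] }  — accept
  I3: { [T → * .], [T → . *], [T → . X id], [T → . X y], [X → * . T T], [X → . * T T] }  — shift, reduce
  I4: { [T → . *], [T → . X id], [T → . X y], [X → * T . T], [X → . * T T] }  — shift
  I5: { [T → X . id], [T → X . y] }  — shift
  I6: { [T → X id .] }  — reduce
  I7: { [T → X y .] }  — reduce
  I8: { [X → * T T .] }  — reduce

No state contains more than one complete item.

Answer: No reduce-reduce conflicts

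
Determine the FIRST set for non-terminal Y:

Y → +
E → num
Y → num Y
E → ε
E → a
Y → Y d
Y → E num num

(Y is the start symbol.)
{ '+', 'a', 'num' }

To compute FIRST(Y), examine every production with Y on the left-hand side, reading each right-hand side left to right until a non-nullable symbol is reached.

FIRST sets of the other non-terminals involved (by the same procedure, iterated to a fixed point):
  FIRST(E) = { 'a', 'num', ε }

From Y → +:
  - '+' is a terminal: add '+' and stop
From Y → num Y:
  - num is a terminal: add 'num' and stop
From Y → Y d:
  - Y is the symbol being defined: contributes nothing new
    Y is not nullable, so stop
From Y → E num num:
  - E is a non-terminal: add FIRST(E) \ {ε} = { 'a', 'num' }
    E is nullable, so continue to the next symbol
  - num is a terminal: add 'num' and stop

Collecting: FIRST(Y) = { '+', 'a', 'num' }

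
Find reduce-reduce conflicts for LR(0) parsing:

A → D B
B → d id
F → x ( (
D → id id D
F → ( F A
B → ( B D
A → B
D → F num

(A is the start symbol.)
Augment with A' → A and build the canonical LR(0) collection (I0 = CLOSURE({[A' → . A]}), then GOTO on every symbol after a dot until no new states appear). It has 22 states:
  I0: { [A → . B], [A → . D B], [A' → . A], [B → . ( B D], [B → . d id], [D → . F num], [D → . id id D], [F → . ( F A], [F → . x ( (] }  — shift
  I1: { [B → ( . B D], [B → . ( B D], [B → . d id], [F → ( . F A], [F → . ( F A], [F → . x ( (] }  — shift
  I2: { [A' → A .] }  — accept
  I3: { [A → B .] }  — reduce
  I4: { [A → D . B], [B → . ( B D], [B → . d id] }  — shift
  I5: { [D → F . num] }  — shift
  I6: { [B → d . id] }  — shift
  I7: { [D → id . id D] }  — shift
  I8: { [F → x . ( (] }  — shift
  I9: { [F → x ( . (] }  — shift
  I10: { [F → x ( ( .] }  — reduce
  I11: { [D → . F num], [D → . id id D], [D → id id . D], [F → . ( F A], [F → . x ( (] }  — shift
  I12: { [F → ( . F A], [F → . ( F A], [F → . x ( (] }  — shift
  I13: { [D → id id D .] }  — reduce
  I14: { [A → . B], [A → . D B], [B → . ( B D], [B → . d id], [D → . F num], [D → . id id D], [F → ( F . A], [F → . ( F A], [F → . x ( (] }  — shift
  I15: { [F → ( F A .] }  — reduce
  I16: { [B → d id .] }  — reduce
  I17: { [D → F num .] }  — reduce
  I18: { [B → ( . B D], [B → . ( B D], [B → . d id] }  — shift
  I19: { [A → D B .] }  — reduce
  I20: { [B → ( B . D], [D → . F num], [D → . id id D], [F → . ( F A], [F → . x ( (] }  — shift
  I21: { [B → ( B D .] }  — reduce

No state contains more than one complete item.

Answer: No reduce-reduce conflicts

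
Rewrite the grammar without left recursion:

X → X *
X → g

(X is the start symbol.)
X is directly left-recursive. The standard transformation for
  A → A α₁ | ... | A α_m | β₁ | ... | β_n
is
  A  → β₁ A' | ... | β_n A'
  A' → α₁ A' | ... | α_m A' | ε

X → g becomes X → g X'
X → X * becomes X' → * X'
Add X' → ε

Resulting grammar:
X → g X'
X' → * X'
X' → ε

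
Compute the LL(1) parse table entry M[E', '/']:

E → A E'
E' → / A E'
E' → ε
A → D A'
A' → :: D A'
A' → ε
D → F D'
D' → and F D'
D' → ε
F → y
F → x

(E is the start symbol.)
E' → / A E'

To find M[E', '/'], we find productions for E' where '/' is in the predict set (PREDICT(N → α) = (FIRST(α) \ {ε}) ∪ (FOLLOW(N) if α ⇒* ε)).

Relevant sets:
  FOLLOW(E') = { $ }

E' → / A E': PREDICT = { '/' }
  '/' is in predict set, so this production goes in M[E', '/']
E' → ε: PREDICT = { $ }

M[E', '/'] = E' → / A E'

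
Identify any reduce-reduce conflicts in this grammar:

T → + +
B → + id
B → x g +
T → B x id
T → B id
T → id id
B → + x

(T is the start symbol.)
Augment with T' → T and build the canonical LR(0) collection (I0 = CLOSURE({[T' → . T]}), then GOTO on every symbol after a dot until no new states appear). It has 15 states:
  I0: { [B → . + id], [B → . + x], [B → . x g +], [T → . + +], [T → . B id], [T → . B x id], [T → . id id], [T' → . T] }  — shift
  I1: { [B → + . id], [B → + . x], [T → + . +] }  — shift
  I2: { [T → B . id], [T → B . x id] }  — shift
  I3: { [T' → T .] }  — accept
  I4: { [T → id . id] }  — shift
  I5: { [B → x . g +] }  — shift
  I6: { [B → x g . +] }  — shift
  I7: { [B → x g + .] }  — reduce
  I8: { [T → id id .] }  — reduce
  I9: { [T → B id .] }  — reduce
  I10: { [T → B x . id] }  — shift
  I11: { [T → B x id .] }  — reduce
  I12: { [T → + + .] }  — reduce
  I13: { [B → + id .] }  — reduce
  I14: { [B → + x .] }  — reduce

No state contains more than one complete item.

Answer: No reduce-reduce conflicts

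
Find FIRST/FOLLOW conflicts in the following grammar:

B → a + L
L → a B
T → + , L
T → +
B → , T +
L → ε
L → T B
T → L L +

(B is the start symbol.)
A FIRST/FOLLOW conflict occurs when a non-terminal N has a nullable alternative N → β (β ⇒* ε) and another alternative N → α with FIRST(α) ∩ FOLLOW(N) ≠ ∅: on such a lookahead the parser cannot decide between expanding α and letting N vanish via β.

Nullable non-terminals: L.
FIRST sets used below: FIRST(T) = { '+', 'a' }

L: nullable alternative(s) L → ε; FOLLOW(L) = { $, '+', ',', 'a' }
  L → a B: FIRST \ {ε} = { 'a' } — overlaps FOLLOW(L) on { 'a' }: CONFLICT
  L → ε: FIRST \ {ε} = { } — this is the only nullable alternative, skip
  L → T B: FIRST \ {ε} = { '+', 'a' } — overlaps FOLLOW(L) on { '+', 'a' }: CONFLICT

B, T have no nullable alternative, so no FIRST/FOLLOW check is needed there.

So the grammar has 2 FIRST/FOLLOW conflicts (marked CONFLICT above).

Answer: Yes. L → a B with FOLLOW(L) on { 'a' }; L → T B with FOLLOW(L) on { '+', 'a' }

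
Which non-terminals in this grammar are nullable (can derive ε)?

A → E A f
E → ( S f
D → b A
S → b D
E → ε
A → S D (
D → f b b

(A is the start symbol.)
A non-terminal is nullable if it can derive ε (the empty string): either it has an ε-production, or it has a production whose right-hand side consists entirely of nullable non-terminals.

ε-productions: E → ε
So E is immediately nullable.
No further non-terminal can be added: every production for the remaining non-terminals contains a terminal or a non-nullable non-terminal.
Nullable = { 'E' }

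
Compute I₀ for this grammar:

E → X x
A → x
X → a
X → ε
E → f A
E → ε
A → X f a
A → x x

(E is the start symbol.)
First, augment the grammar with E' → E
I₀ = CLOSURE({ [E' → . E] }):
  [E' → . E] has the dot before E: add [E → . X x], [E → . f A], [E → .]
  [E → . X x] has the dot before X: add [X → . a], [X → .]
No further items can be added.

I₀ = { [E → . X x], [E → . f A], [E → .], [E' → . E], [X → . a], [X → .] }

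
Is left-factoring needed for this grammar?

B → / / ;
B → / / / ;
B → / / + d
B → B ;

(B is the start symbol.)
Yes, B has productions with common prefix '/ /'

Left-factoring is needed when two productions for the same non-terminal
share a common prefix on the right-hand side.

Productions for B:
  B → / / ;
  B → / / / ;
  B → / / + d
  B → B ;

Found common prefix '/ /' in productions for B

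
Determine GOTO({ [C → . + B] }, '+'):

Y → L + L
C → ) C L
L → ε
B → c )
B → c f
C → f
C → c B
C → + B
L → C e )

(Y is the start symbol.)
{ [B → . c )], [B → . c f], [C → + . B] }

GOTO(I, '+') = CLOSURE({ [A → αX.β] : [A → α.Xβ] ∈ I, X = '+' })

Items with dot before '+', with the dot advanced:
  [C → . + B] → [C → + . B]
Closure of the advanced items:
  [C → + . B] has the dot before B: add [B → . c )], [B → . c f]

GOTO = { [B → . c )], [B → . c f], [C → + . B] }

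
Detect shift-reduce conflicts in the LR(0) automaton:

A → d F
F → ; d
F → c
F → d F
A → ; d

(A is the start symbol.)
Augment with A' → A and build the canonical LR(0) collection (I0 = CLOSURE({[A' → . A]}), then GOTO on every symbol after a dot until no new states appear). It has 11 states:
  I0: { [A → . ; d], [A → . d F], [A' → . A] }  — shift
  I1: { [A → ; . d] }  — shift
  I2: { [A' → A .] }  — accept
  I3: { [A → d . F], [F → . ; d], [F → . c], [F → . d F] }  — shift
  I4: { [F → ; . d] }  — shift
  I5: { [A → d F .] }  — reduce
  I6: { [F → c .] }  — reduce
  I7: { [F → . ; d], [F → . c], [F → . d F], [F → d . F] }  — shift
  I8: { [F → d F .] }  — reduce
  I9: { [F → ; d .] }  — reduce
  I10: { [A → ; d .] }  — reduce

No state contains both a complete item and a shift item.

Answer: No shift-reduce conflicts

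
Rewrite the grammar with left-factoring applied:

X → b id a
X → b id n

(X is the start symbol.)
X → b id X'
X' → a
X' → n

Left-factoring transforms A → αβ₁ | αβ₂ into A → αA' and A' → β₁ | β₂
(α is the longest common prefix among the alternatives). Repeat until
no nonterminal has two alternatives with a common prefix.

Round 1: X has alternatives sharing prefix 'b id'. Introduce X': X → b id X'
  Add: X' → a
  Add: X' → n

No remaining common prefixes — done.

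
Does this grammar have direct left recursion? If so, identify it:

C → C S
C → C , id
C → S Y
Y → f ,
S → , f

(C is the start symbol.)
Yes, C is left-recursive

Direct left recursion occurs when N → N α for some non-terminal N (the right-hand side begins with the left-hand side itself).

C → C S: LEFT RECURSIVE (starts with C)
C → C , id: LEFT RECURSIVE (starts with C)
C → S Y: starts with S
Y → f ,: starts with f
S → , f: starts with ','

The grammar has direct left recursion on: C.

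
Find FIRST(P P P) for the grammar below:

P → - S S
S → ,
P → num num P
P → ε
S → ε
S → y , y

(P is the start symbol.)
FIRST sets of the non-terminals involved (from the grammar, by fixed-point iteration):
  FIRST(P) = { '-', 'num', ε }

To compute FIRST(P P P), process the symbols left to right:
Symbol P is a non-terminal. Add FIRST(P) \ {ε} = { '-', 'num' }
P is nullable (ε ∈ FIRST(P)), continue to the next symbol.
Symbol P is a non-terminal. Add FIRST(P) \ {ε} = { '-', 'num' }
P is nullable (ε ∈ FIRST(P)), continue to the next symbol.
Symbol P is a non-terminal. Add FIRST(P) \ {ε} = { '-', 'num' }
P is nullable (ε ∈ FIRST(P)), continue to the next symbol.
All symbols are nullable, so ε is in the result.
FIRST(P P P) = { '-', 'num', ε }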